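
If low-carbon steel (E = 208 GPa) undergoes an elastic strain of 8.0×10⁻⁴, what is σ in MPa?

166 MPa

σ = E·ε = 208000 MPa × 8.0×10⁻⁴ = 166 MPa.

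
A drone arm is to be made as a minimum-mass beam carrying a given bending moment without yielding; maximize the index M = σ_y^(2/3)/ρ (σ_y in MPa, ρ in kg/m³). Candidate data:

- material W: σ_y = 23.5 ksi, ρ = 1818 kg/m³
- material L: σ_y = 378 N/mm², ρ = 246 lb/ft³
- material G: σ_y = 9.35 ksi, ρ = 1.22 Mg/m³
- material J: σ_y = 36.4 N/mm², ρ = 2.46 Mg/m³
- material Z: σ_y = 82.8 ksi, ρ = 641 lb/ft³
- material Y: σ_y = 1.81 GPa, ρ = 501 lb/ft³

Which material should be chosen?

material Y

After converting to SI:
  material W: σ_y = 162.0 MPa, ρ = 1818 kg/m³
  material L: σ_y = 378.0 MPa, ρ = 3941 kg/m³
  material G: σ_y = 64.47 MPa, ρ = 1220 kg/m³
  material J: σ_y = 36.40 MPa, ρ = 2460 kg/m³
  material Z: σ_y = 570.9 MPa, ρ = 10270 kg/m³
  material Y: σ_y = 1810 MPa, ρ = 8025 kg/m³
  material Y: M = 18.5×10⁻³
  material W: M = 16.3×10⁻³
  material L: M = 13.3×10⁻³
  material G: M = 13.2×10⁻³
  material Z: M = 6.70×10⁻³
  material J: M = 4.46×10⁻³
Material Y ranks first.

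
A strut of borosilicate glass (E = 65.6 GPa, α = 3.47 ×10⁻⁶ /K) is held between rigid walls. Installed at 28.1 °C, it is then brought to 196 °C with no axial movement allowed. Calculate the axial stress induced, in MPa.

38.2 MPa

ΔT = 167.9 K. Constrained thermal stress σ = E·α·ΔT = 65.60×10³ MPa × 3.47×10⁻⁶ × 167.9 = 38.2 MPa (compressive).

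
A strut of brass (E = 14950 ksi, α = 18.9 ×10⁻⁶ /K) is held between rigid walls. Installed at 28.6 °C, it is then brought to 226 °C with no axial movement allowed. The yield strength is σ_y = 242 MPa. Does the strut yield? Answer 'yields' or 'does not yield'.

E = 14950 ksi = 103.1 GPa.
ΔT = 197.4 K. Constrained thermal stress σ = E·α·ΔT = 103.1×10³ MPa × 18.9×10⁻⁶ × 197.4 = 385 MPa (compressive).
Compare to σ_y = 242 MPa: σ ≥ σ_y, so it yields.

yields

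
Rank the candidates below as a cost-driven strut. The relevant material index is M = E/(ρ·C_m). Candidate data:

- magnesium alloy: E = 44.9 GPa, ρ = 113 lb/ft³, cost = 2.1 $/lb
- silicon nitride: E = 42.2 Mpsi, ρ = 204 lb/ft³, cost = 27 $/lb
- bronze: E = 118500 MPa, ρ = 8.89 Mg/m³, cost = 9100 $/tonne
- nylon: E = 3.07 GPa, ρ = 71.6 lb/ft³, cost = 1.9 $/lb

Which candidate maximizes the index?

After converting to SI:
  magnesium alloy: E = 44.90 GPa, ρ = 1810 kg/m³, cost = 4.630 $/kg
  silicon nitride: E = 291.0 GPa, ρ = 3268 kg/m³, cost = 59.52 $/kg
  bronze: E = 118.5 GPa, ρ = 8890 kg/m³, cost = 9.100 $/kg
  nylon: E = 3.070 GPa, ρ = 1147 kg/m³, cost = 4.189 $/kg
  magnesium alloy: M = 5.36 MN·m per $
  silicon nitride: M = 1.50 MN·m per $
  bronze: M = 1.46 MN·m per $
  nylon: M = 0.639 MN·m per $
The maximum is for magnesium alloy.

magnesium alloy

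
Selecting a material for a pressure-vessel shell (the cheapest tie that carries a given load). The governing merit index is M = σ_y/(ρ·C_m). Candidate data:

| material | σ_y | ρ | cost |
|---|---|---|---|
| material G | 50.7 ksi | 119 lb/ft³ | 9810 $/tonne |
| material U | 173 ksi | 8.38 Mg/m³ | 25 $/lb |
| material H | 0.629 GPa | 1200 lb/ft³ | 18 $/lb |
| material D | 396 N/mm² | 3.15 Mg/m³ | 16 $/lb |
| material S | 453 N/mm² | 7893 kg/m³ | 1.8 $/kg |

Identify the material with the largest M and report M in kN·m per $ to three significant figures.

In SI units:
  material G: σ_y = 349.6 MPa, ρ = 1906 kg/m³, cost = 9.810 $/kg
  material U: σ_y = 1193 MPa, ρ = 8380 kg/m³, cost = 55.11 $/kg
  material H: σ_y = 629.0 MPa, ρ = 19220 kg/m³, cost = 39.68 $/kg
  material D: σ_y = 396.0 MPa, ρ = 3150 kg/m³, cost = 35.27 $/kg
  material S: σ_y = 453.0 MPa, ρ = 7893 kg/m³, cost = 1.800 $/kg
  material S: M = 31.9 kN·m per $
  material G: M = 18.7 kN·m per $
  material D: M = 3.56 kN·m per $
  material U: M = 2.58 kN·m per $
  material H: M = 0.825 kN·m per $
Material S has the largest M.

material S, M = 31.9 kN·m per $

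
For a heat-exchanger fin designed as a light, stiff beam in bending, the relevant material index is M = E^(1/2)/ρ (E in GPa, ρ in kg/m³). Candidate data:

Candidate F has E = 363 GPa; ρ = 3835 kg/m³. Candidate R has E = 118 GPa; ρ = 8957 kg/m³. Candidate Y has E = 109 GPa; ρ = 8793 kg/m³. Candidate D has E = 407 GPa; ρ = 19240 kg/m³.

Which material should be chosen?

Evaluate M for each candidate:
  candidate F: M = 4.97×10⁻³
  candidate R: M = 1.21×10⁻³
  candidate Y: M = 1.19×10⁻³
  candidate D: M = 1.05×10⁻³
Highest index: candidate F.

candidate F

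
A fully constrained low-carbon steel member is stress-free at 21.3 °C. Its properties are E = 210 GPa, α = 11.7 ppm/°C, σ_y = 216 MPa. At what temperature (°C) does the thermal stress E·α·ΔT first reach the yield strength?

E·α·ΔT = 216.0 MPa ⇒ ΔT = 216.0 / (210.0×10³ × 11.7×10⁻⁶) = 87.91 K.
T = 21.3 + 87.91 = 109.2 °C.

109 °C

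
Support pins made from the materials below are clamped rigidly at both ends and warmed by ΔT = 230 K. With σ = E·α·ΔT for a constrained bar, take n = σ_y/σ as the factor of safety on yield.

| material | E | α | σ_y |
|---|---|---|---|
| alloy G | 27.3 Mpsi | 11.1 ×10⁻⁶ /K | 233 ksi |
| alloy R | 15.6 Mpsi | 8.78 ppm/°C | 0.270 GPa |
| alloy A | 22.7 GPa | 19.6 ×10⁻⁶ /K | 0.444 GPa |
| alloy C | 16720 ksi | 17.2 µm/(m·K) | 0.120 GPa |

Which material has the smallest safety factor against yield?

alloy C

With everything in SI (GPa, ×10⁻⁶/K, MPa):
  alloy G: E = 188.2, α = 11.1, σ_y = 1606 → σ = 481 MPa, n = 3.34
  alloy R: E = 107.6, α = 8.78, σ_y = 270.0 → σ = 217 MPa, n = 1.24
  alloy A: E = 22.70, α = 19.6, σ_y = 444.0 → σ = 102 MPa, n = 4.34
  alloy C: E = 115.3, α = 17.2, σ_y = 120.0 → σ = 456 MPa, n = 0.263
Smallest n: alloy C with n = 0.263.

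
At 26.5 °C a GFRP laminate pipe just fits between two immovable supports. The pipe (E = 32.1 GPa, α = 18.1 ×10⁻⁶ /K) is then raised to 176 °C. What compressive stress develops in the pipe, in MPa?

86.9 MPa

ΔT = 149.5 K. Constrained thermal stress σ = E·α·ΔT = 32.10×10³ MPa × 18.1×10⁻⁶ × 149.5 = 86.9 MPa (compressive).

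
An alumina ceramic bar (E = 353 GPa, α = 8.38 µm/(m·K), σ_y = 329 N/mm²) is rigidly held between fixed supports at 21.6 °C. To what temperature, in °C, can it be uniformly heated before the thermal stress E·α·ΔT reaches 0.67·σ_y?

96.1 °C

σ_y = 329 N/mm² = 329.0 MPa.
E·α·ΔT = 220.4 MPa ⇒ ΔT = 220.4 / (353.0×10³ × 8.38×10⁻⁶) = 74.52 K.
T = 21.6 + 74.52 = 96.12 °C.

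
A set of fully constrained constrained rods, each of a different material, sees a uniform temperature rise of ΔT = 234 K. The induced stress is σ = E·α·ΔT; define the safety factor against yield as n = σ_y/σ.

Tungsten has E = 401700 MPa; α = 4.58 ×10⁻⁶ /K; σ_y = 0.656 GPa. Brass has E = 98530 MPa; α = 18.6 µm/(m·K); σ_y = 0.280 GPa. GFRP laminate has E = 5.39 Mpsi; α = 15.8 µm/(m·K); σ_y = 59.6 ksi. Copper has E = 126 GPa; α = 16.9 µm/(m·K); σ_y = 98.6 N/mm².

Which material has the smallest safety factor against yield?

In consistent units (E in GPa, α in ×10⁻⁶/K, σ_y in MPa):
  tungsten: E = 401.7, α = 4.58, σ_y = 656.0 → σ = 431 MPa, n = 1.52
  brass: E = 98.53, α = 18.6, σ_y = 280.0 → σ = 429 MPa, n = 0.653
  GFRP laminate: E = 37.16, α = 15.8, σ_y = 410.9 → σ = 137 MPa, n = 2.99
  copper: E = 126.0, α = 16.9, σ_y = 98.60 → σ = 498 MPa, n = 0.198
Copper has the lowest safety factor, n = 0.198.

copper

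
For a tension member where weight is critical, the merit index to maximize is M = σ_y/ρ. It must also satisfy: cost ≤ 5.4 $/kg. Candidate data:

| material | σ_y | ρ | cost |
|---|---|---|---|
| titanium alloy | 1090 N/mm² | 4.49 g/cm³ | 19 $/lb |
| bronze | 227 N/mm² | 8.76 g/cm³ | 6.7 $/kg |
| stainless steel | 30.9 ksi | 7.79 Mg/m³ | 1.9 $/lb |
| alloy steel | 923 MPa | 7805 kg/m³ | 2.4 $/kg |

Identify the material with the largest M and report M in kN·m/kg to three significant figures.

alloy steel, M = 118 kN·m/kg

Screen on constraints: cost ≤ 5.4 $/kg. Survivors: stainless steel, alloy steel.
Putting every candidate on a common basis:
  stainless steel: σ_y = 213.0 MPa, ρ = 7790 kg/m³
  alloy steel: σ_y = 923.0 MPa, ρ = 7805 kg/m³
  alloy steel: M = 118 kN·m/kg
  stainless steel: M = 27.3 kN·m/kg
Alloy steel ranks first.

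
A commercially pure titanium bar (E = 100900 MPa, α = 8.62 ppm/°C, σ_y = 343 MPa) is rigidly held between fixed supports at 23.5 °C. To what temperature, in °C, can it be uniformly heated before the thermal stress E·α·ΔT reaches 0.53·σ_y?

233 °C

E = 100900 MPa = 100.9 GPa.
E·α·ΔT = 181.8 MPa ⇒ ΔT = 181.8 / (100.9×10³ × 8.62×10⁻⁶) = 209.0 K.
T = 23.5 + 209.0 = 232.5 °C.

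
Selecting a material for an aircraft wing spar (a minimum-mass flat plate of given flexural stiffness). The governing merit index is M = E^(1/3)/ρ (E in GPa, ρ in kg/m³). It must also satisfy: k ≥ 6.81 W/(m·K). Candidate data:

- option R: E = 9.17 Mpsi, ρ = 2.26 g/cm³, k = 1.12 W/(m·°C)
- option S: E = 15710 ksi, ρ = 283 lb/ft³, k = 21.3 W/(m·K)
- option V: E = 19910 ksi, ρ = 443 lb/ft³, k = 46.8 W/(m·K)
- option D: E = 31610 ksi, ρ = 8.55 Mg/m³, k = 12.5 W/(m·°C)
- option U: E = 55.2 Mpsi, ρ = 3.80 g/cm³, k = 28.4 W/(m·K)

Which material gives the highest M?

Screen on constraints: k ≥ 6.81 W/(m·K). Survivors: option S, option V, option D, option U.
Putting every candidate on a common basis:
  option S: E = 108.3 GPa, ρ = 4533 kg/m³
  option V: E = 137.3 GPa, ρ = 7096 kg/m³
  option D: E = 217.9 GPa, ρ = 8550 kg/m³
  option U: E = 380.6 GPa, ρ = 3800 kg/m³
  option U: M = 1.91×10⁻³
  option S: M = 1.05×10⁻³
  option V: M = 0.727×10⁻³
  option D: M = 0.704×10⁻³
The maximum is for option U.

option U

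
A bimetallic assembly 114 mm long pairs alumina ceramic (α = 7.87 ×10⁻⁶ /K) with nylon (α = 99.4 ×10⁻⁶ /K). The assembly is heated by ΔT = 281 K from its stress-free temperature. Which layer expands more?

α(alumina ceramic) = 7.87×10⁻⁶/K vs α(nylon) = 99.4×10⁻⁶/K.
Higher α expands more for the same ΔT: nylon.

nylon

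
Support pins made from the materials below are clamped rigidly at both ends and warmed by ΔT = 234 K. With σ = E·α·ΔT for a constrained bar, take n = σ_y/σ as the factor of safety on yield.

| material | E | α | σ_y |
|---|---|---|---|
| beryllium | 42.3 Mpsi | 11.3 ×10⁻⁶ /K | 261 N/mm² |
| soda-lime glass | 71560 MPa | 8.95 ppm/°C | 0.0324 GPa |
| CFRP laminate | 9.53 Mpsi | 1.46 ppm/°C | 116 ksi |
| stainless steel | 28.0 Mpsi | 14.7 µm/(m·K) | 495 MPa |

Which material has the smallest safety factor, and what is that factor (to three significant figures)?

soda-lime glass, n = 0.216

Per material, after unit conversion:
  beryllium: E = 291.6, α = 11.3, σ_y = 261.0 → σ = 771 MPa, n = 0.338
  soda-lime glass: E = 71.56, α = 8.95, σ_y = 32.40 → σ = 150 MPa, n = 0.216
  CFRP laminate: E = 65.71, α = 1.46, σ_y = 799.8 → σ = 22.4 MPa, n = 35.6
  stainless steel: E = 193.1, α = 14.7, σ_y = 495.0 → σ = 664 MPa, n = 0.745
Smallest n: soda-lime glass with n = 0.216.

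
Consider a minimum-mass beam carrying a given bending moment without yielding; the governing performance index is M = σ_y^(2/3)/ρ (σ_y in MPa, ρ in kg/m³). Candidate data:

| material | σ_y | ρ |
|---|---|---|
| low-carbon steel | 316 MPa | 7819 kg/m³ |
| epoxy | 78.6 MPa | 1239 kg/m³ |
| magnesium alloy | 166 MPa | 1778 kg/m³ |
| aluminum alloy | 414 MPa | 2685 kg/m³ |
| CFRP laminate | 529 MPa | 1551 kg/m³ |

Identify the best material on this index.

Per-candidate index values:
  CFRP laminate: M = 42.2×10⁻³
  aluminum alloy: M = 20.7×10⁻³
  magnesium alloy: M = 17.0×10⁻³
  epoxy: M = 14.8×10⁻³
  low-carbon steel: M = 5.93×10⁻³
CFRP laminate ranks first.

CFRP laminate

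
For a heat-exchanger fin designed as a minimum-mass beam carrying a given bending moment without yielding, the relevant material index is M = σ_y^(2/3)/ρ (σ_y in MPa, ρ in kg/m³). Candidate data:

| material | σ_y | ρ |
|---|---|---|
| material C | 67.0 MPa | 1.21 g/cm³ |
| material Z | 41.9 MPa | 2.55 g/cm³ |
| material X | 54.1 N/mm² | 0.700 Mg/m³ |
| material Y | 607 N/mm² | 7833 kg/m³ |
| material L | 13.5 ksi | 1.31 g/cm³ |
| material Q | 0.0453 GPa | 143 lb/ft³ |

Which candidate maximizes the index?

Normalizing units and computing the index:
  material C: σ_y = 67.00 MPa, ρ = 1210 kg/m³
  material Z: σ_y = 41.90 MPa, ρ = 2550 kg/m³
  material X: σ_y = 54.10 MPa, ρ = 700.0 kg/m³
  material Y: σ_y = 607.0 MPa, ρ = 7833 kg/m³
  material L: σ_y = 93.08 MPa, ρ = 1310 kg/m³
  material Q: σ_y = 45.30 MPa, ρ = 2291 kg/m³
  material X: M = 20.4×10⁻³
  material L: M = 15.7×10⁻³
  material C: M = 13.6×10⁻³
  material Y: M = 9.15×10⁻³
  material Q: M = 5.55×10⁻³
  material Z: M = 4.73×10⁻³
Highest index: material X.

material X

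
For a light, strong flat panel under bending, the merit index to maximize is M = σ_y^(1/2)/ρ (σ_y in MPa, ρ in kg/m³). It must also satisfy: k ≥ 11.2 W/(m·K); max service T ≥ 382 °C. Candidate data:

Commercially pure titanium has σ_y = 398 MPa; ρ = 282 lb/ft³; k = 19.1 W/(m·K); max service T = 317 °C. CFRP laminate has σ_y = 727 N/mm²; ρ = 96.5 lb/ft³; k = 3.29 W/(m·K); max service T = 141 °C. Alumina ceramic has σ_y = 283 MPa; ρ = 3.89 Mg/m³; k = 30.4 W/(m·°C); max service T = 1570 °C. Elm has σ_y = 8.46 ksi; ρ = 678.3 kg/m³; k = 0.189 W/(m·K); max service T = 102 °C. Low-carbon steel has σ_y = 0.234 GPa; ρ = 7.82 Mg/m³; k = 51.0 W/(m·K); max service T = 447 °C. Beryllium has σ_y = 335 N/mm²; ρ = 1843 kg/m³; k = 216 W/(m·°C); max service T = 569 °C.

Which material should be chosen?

Screen on constraints: k ≥ 11.2 W/(m·K); max service T ≥ 382 °C. Survivors: alumina ceramic, low-carbon steel, beryllium.
Putting every candidate on a common basis:
  alumina ceramic: σ_y = 283.0 MPa, ρ = 3890 kg/m³
  low-carbon steel: σ_y = 234.0 MPa, ρ = 7820 kg/m³
  beryllium: σ_y = 335.0 MPa, ρ = 1843 kg/m³
  beryllium: M = 9.93×10⁻³
  alumina ceramic: M = 4.32×10⁻³
  low-carbon steel: M = 1.96×10⁻³
The maximum is for beryllium.

beryllium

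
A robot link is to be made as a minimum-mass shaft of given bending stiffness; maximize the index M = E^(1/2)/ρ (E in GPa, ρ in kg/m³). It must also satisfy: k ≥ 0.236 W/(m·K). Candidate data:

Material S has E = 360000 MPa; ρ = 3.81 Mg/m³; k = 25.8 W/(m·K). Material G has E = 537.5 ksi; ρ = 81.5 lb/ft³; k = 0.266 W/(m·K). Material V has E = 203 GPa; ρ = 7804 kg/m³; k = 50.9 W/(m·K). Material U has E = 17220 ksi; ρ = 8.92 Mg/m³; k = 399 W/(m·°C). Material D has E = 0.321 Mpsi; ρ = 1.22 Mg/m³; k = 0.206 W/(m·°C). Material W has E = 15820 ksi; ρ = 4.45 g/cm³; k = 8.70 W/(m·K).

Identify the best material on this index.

Screen on constraints: k ≥ 0.236 W/(m·K). Survivors: material S, material G, material V, material U, material W.
In SI units:
  material S: E = 360.0 GPa, ρ = 3810 kg/m³
  material G: E = 3.706 GPa, ρ = 1306 kg/m³
  material V: E = 203.0 GPa, ρ = 7804 kg/m³
  material U: E = 118.7 GPa, ρ = 8920 kg/m³
  material W: E = 109.1 GPa, ρ = 4450 kg/m³
  material S: M = 4.98×10⁻³
  material W: M = 2.35×10⁻³
  material V: M = 1.83×10⁻³
  material G: M = 1.47×10⁻³
  material U: M = 1.22×10⁻³
Material S has the largest M.

material S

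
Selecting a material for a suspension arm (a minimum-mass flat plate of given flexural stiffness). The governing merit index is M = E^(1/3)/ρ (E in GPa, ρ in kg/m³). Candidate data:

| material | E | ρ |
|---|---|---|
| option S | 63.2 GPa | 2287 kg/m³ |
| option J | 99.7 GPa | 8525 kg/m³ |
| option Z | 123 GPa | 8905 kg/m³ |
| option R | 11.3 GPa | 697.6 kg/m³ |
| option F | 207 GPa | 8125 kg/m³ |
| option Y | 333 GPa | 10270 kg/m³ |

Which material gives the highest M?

option R

Evaluate M for each candidate:
  option R: M = 3.22×10⁻³
  option S: M = 1.74×10⁻³
  option F: M = 0.728×10⁻³
  option Y: M = 0.675×10⁻³
  option Z: M = 0.558×10⁻³
  option J: M = 0.544×10⁻³
The maximum is for option R.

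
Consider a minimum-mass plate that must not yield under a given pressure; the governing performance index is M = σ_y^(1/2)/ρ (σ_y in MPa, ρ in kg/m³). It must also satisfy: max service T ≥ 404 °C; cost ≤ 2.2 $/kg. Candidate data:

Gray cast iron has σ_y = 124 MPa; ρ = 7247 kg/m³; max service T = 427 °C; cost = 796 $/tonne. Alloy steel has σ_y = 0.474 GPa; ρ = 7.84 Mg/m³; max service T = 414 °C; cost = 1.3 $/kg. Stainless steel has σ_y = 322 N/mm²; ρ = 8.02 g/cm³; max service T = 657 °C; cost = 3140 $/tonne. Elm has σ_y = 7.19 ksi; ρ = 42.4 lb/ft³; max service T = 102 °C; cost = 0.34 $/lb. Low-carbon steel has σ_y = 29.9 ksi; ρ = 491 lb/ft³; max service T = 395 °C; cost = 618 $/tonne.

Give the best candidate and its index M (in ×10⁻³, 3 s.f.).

alloy steel, M = 2.78×10⁻³

Screen on constraints: max service T ≥ 404 °C; cost ≤ 2.2 $/kg. Survivors: gray cast iron, alloy steel.
After converting to SI:
  gray cast iron: σ_y = 124.0 MPa, ρ = 7247 kg/m³
  alloy steel: σ_y = 474.0 MPa, ρ = 7840 kg/m³
  alloy steel: M = 2.78×10⁻³
  gray cast iron: M = 1.54×10⁻³
Alloy steel has the largest M.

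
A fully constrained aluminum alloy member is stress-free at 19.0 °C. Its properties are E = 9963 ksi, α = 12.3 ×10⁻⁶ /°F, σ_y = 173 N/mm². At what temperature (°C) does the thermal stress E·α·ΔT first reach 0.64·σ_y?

91.8 °C

E = 9963 ksi = 68.69 GPa.
α = 12.3×10⁻⁶/°F × 9/5 = 22.1×10⁻⁶/K.
σ_y = 173 N/mm² = 173.0 MPa.
E·α·ΔT = 110.7 MPa ⇒ ΔT = 110.7 / (68.69×10³ × 22.1×10⁻⁶) = 72.80 K.
T = 19.0 + 72.80 = 91.80 °C.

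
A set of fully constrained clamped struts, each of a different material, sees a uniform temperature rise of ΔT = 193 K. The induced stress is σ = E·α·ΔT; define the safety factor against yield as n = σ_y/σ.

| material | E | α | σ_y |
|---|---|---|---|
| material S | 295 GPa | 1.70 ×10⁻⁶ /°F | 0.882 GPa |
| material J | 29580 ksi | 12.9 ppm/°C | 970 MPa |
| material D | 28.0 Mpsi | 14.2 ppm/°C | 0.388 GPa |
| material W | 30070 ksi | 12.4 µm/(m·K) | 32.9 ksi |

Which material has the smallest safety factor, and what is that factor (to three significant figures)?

Per material, after unit conversion:
  material S: E = 295.0, α = 3.06, σ_y = 882.0 → σ = 174 MPa, n = 5.06
  material J: E = 203.9, α = 12.9, σ_y = 970.0 → σ = 508 MPa, n = 1.91
  material D: E = 193.1, α = 14.2, σ_y = 388.0 → σ = 529 MPa, n = 0.733
  material W: E = 207.3, α = 12.4, σ_y = 226.8 → σ = 496 MPa, n = 0.457
The minimum is material W at n = 0.457.

material W, n = 0.457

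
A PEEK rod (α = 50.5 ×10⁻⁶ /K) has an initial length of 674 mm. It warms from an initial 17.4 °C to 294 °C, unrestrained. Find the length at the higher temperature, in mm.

ΔT = 294 − 17.4 = 276.6 K.
ΔL = α·L₀·ΔT = 50.5×10⁻⁶ × 674 mm × 276.6 K = 9.41 mm.
L = L₀ + ΔL = 674 + 9.41 = 683.41 mm.

683.41 mm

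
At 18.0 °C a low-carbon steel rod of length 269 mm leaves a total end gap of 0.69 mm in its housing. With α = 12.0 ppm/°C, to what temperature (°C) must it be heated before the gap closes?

α·L₀·ΔT = 0.69 mm ⇒ ΔT = 0.69 / (12.0×10⁻⁶ × 269.0) = 213.8 K.
T = 18.0 + 213.8 = 231.8 °C.

232 °C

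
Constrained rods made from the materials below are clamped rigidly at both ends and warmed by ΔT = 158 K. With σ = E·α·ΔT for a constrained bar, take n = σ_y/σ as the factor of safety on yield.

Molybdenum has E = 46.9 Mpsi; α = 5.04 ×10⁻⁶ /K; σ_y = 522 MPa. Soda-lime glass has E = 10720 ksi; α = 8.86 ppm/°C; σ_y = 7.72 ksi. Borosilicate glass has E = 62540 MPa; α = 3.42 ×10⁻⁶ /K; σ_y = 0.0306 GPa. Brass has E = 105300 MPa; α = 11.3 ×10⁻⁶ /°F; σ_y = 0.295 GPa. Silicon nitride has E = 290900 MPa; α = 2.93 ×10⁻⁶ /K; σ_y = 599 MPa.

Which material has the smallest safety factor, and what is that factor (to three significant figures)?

soda-lime glass, n = 0.514

With everything in SI (GPa, ×10⁻⁶/K, MPa):
  molybdenum: E = 323.4, α = 5.04, σ_y = 522.0 → σ = 258 MPa, n = 2.03
  soda-lime glass: E = 73.91, α = 8.86, σ_y = 53.23 → σ = 103 MPa, n = 0.514
  borosilicate glass: E = 62.54, α = 3.42, σ_y = 30.60 → σ = 33.8 MPa, n = 0.905
  brass: E = 105.3, α = 20.3, σ_y = 295.0 → σ = 338 MPa, n = 0.872
  silicon nitride: E = 290.9, α = 2.93, σ_y = 599.0 → σ = 135 MPa, n = 4.45
Soda-lime glass has the lowest safety factor, n = 0.514.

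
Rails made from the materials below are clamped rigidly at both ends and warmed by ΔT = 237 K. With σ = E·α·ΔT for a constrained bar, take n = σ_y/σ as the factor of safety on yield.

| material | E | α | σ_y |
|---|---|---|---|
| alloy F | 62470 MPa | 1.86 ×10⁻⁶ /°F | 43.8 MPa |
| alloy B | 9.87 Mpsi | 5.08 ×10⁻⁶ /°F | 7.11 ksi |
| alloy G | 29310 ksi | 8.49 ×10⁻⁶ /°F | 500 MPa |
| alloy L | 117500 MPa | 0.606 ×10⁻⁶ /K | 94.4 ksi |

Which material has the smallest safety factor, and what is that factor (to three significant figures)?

alloy B, n = 0.332

Per material, after unit conversion:
  alloy F: E = 62.47, α = 3.35, σ_y = 43.80 → σ = 49.6 MPa, n = 0.884
  alloy B: E = 68.05, α = 9.14, σ_y = 49.02 → σ = 147 MPa, n = 0.332
  alloy G: E = 202.1, α = 15.3, σ_y = 500.0 → σ = 732 MPa, n = 0.683
  alloy L: E = 117.5, α = 0.606, σ_y = 650.9 → σ = 16.9 MPa, n = 38.6
The minimum is alloy B at n = 0.332.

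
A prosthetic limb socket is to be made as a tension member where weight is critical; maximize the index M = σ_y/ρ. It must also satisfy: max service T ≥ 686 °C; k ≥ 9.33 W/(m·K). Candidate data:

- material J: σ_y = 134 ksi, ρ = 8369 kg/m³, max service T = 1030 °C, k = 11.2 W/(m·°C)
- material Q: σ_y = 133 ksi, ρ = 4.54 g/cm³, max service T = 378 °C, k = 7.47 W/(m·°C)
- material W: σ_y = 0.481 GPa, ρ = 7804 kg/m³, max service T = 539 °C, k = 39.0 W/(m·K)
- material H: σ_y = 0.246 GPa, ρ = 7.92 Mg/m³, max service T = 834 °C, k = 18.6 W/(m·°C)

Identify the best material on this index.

Screen on constraints: max service T ≥ 686 °C; k ≥ 9.33 W/(m·K). Survivors: material J, material H.
Putting every candidate on a common basis:
  material J: σ_y = 923.9 MPa, ρ = 8369 kg/m³
  material H: σ_y = 246.0 MPa, ρ = 7920 kg/m³
  material J: M = 110 kN·m/kg
  material H: M = 31.1 kN·m/kg
Material J has the largest M.

material J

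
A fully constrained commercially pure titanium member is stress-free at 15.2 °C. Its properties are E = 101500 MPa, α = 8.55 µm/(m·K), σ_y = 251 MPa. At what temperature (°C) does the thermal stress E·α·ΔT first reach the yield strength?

E = 101500 MPa = 101.5 GPa.
E·α·ΔT = 251.0 MPa ⇒ ΔT = 251.0 / (101.5×10³ × 8.55×10⁻⁶) = 289.2 K.
T = 15.2 + 289.2 = 304.4 °C.

304 °C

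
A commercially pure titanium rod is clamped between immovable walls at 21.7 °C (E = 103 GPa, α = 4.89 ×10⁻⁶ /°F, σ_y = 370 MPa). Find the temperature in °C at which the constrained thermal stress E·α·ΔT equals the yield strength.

α = 4.89×10⁻⁶/°F × 9/5 = 8.80×10⁻⁶/K.
E·α·ΔT = 370.0 MPa ⇒ ΔT = 370.0 / (103.0×10³ × 8.80×10⁻⁶) = 408.1 K.
T = 21.7 + 408.1 = 429.8 °C.

430 °C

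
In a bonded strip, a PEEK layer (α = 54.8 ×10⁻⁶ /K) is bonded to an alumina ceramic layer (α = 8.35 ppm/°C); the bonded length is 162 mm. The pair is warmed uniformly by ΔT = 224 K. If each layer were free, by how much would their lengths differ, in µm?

Δα = |54.8 − 8.35|×10⁻⁶/K = 46.4×10⁻⁶/K.
ΔL_mismatch = Δα·L·ΔT = 46.4×10⁻⁶ × 162.0 mm × 224.0 K = 1690 µm.

1690 µm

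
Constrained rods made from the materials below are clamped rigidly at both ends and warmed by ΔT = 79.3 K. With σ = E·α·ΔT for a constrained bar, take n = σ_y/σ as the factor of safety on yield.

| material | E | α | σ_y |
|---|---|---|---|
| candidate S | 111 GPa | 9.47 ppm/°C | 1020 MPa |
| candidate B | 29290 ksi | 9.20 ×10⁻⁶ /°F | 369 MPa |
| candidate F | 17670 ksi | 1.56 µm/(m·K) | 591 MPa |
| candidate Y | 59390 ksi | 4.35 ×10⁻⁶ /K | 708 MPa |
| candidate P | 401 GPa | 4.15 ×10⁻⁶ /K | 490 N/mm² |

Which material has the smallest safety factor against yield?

candidate B

In consistent units (E in GPa, α in ×10⁻⁶/K, σ_y in MPa):
  candidate S: E = 111.0, α = 9.47, σ_y = 1020 → σ = 83.4 MPa, n = 12.2
  candidate B: E = 201.9, α = 16.6, σ_y = 369.0 → σ = 265 MPa, n = 1.39
  candidate F: E = 121.8, α = 1.56, σ_y = 591.0 → σ = 15.1 MPa, n = 39.2
  candidate Y: E = 409.5, α = 4.35, σ_y = 708.0 → σ = 141 MPa, n = 5.01
  candidate P: E = 401.0, α = 4.15, σ_y = 490.0 → σ = 132 MPa, n = 3.71
Smallest n: candidate B with n = 1.39.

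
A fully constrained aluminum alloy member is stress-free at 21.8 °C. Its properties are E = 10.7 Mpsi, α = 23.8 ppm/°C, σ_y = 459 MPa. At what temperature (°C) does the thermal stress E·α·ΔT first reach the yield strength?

283 °C

E = 10.7 Mpsi = 73.77 GPa.
E·α·ΔT = 459.0 MPa ⇒ ΔT = 459.0 / (73.77×10³ × 23.8×10⁻⁶) = 261.4 K.
T = 21.8 + 261.4 = 283.2 °C.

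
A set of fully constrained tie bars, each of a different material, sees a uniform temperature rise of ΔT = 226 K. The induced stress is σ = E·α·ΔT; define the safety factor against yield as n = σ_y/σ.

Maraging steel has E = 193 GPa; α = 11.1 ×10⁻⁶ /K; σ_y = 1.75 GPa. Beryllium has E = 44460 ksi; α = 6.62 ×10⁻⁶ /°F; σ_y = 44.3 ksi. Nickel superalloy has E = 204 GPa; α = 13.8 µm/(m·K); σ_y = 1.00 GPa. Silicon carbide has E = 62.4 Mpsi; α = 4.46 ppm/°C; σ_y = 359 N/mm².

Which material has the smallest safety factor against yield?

beryllium

Per material, after unit conversion:
  maraging steel: E = 193.0, α = 11.1, σ_y = 1750 → σ = 484 MPa, n = 3.61
  beryllium: E = 306.5, α = 11.9, σ_y = 305.4 → σ = 826 MPa, n = 0.370
  nickel superalloy: E = 204.0, α = 13.8, σ_y = 1000 → σ = 636 MPa, n = 1.57
  silicon carbide: E = 430.2, α = 4.46, σ_y = 359.0 → σ = 434 MPa, n = 0.828
The minimum is beryllium at n = 0.370.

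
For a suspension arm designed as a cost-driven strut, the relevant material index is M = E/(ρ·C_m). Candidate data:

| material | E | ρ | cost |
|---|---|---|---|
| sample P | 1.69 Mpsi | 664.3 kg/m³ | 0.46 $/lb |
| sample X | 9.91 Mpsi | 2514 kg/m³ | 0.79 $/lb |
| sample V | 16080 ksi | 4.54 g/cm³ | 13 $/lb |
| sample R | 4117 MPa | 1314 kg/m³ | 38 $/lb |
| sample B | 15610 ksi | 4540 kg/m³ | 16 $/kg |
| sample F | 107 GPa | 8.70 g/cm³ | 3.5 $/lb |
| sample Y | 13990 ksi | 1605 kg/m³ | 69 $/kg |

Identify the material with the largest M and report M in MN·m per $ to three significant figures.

sample P, M = 17.3 MN·m per $

Putting every candidate on a common basis:
  sample P: E = 11.65 GPa, ρ = 664.3 kg/m³, cost = 1.014 $/kg
  sample X: E = 68.33 GPa, ρ = 2514 kg/m³, cost = 1.742 $/kg
  sample V: E = 110.9 GPa, ρ = 4540 kg/m³, cost = 28.66 $/kg
  sample R: E = 4.117 GPa, ρ = 1314 kg/m³, cost = 83.77 $/kg
  sample B: E = 107.6 GPa, ρ = 4540 kg/m³, cost = 16.00 $/kg
  sample F: E = 107.0 GPa, ρ = 8700 kg/m³, cost = 7.716 $/kg
  sample Y: E = 96.46 GPa, ρ = 1605 kg/m³, cost = 69.00 $/kg
  sample P: M = 17.3 MN·m per $
  sample X: M = 15.6 MN·m per $
  sample F: M = 1.59 MN·m per $
  sample B: M = 1.48 MN·m per $
  sample Y: M = 0.871 MN·m per $
  sample V: M = 0.852 MN·m per $
  sample R: M = 0.0374 MN·m per $
Highest index: sample P.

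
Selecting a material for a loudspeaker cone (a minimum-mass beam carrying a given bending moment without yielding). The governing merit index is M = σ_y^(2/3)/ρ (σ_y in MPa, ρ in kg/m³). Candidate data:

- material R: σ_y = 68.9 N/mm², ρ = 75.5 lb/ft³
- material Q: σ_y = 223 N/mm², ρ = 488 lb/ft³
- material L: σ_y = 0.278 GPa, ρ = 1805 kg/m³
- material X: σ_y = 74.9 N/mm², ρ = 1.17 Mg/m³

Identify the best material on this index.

After converting to SI:
  material R: σ_y = 68.90 MPa, ρ = 1209 kg/m³
  material Q: σ_y = 223.0 MPa, ρ = 7817 kg/m³
  material L: σ_y = 278.0 MPa, ρ = 1805 kg/m³
  material X: σ_y = 74.90 MPa, ρ = 1170 kg/m³
  material L: M = 23.6×10⁻³
  material X: M = 15.2×10⁻³
  material R: M = 13.9×10⁻³
  material Q: M = 4.70×10⁻³
Highest index: material L.

material L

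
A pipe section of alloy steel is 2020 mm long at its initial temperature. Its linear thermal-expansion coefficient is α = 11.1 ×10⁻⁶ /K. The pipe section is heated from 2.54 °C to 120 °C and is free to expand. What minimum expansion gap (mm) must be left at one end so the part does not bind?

ΔT = 120 − 2.54 = 117.5 K.
ΔL = α·L₀·ΔT = 11.1×10⁻⁶ × 2020 mm × 117.5 K = 2.63 mm.

2.63 mm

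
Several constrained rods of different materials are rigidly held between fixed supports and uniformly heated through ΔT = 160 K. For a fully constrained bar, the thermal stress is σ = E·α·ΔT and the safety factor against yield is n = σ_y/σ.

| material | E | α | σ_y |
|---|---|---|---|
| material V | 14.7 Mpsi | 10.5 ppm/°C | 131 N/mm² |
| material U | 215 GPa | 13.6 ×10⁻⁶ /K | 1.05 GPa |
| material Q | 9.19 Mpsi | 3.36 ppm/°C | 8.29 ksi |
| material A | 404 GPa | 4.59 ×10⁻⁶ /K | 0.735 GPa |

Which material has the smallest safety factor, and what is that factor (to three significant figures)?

material V, n = 0.769

In consistent units (E in GPa, α in ×10⁻⁶/K, σ_y in MPa):
  material V: E = 101.4, α = 10.5, σ_y = 131.0 → σ = 170 MPa, n = 0.769
  material U: E = 215.0, α = 13.6, σ_y = 1050 → σ = 468 MPa, n = 2.24
  material Q: E = 63.36, α = 3.36, σ_y = 57.16 → σ = 34.1 MPa, n = 1.68
  material A: E = 404.0, α = 4.59, σ_y = 735.0 → σ = 297 MPa, n = 2.48
Smallest n: material V with n = 0.769.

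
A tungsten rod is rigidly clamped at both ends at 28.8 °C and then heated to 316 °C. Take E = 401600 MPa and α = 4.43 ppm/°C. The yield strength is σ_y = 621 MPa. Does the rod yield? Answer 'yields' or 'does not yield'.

E = 401600 MPa = 401.6 GPa.
ΔT = 287.2 K. Constrained thermal stress σ = E·α·ΔT = 401.6×10³ MPa × 4.43×10⁻⁶ × 287.2 = 511 MPa (compressive).
Compare to σ_y = 621 MPa: σ < σ_y, so it does not yield.

does not yield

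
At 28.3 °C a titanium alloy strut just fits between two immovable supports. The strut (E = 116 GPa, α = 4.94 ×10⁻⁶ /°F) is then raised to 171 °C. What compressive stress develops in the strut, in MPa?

147 MPa

α = 4.94×10⁻⁶/°F × 9/5 = 8.89×10⁻⁶/K.
ΔT = 142.7 K. Constrained thermal stress σ = E·α·ΔT = 116.0×10³ MPa × 8.89×10⁻⁶ × 142.7 = 147 MPa (compressive).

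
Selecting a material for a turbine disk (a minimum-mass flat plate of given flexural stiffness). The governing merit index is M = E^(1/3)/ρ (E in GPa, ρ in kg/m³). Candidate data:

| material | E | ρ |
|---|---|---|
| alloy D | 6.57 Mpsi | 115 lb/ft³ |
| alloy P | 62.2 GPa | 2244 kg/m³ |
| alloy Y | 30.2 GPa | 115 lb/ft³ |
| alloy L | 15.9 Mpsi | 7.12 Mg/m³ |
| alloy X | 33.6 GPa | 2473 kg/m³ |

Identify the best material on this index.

Normalizing units and computing the index:
  alloy D: E = 45.30 GPa, ρ = 1842 kg/m³
  alloy P: E = 62.20 GPa, ρ = 2244 kg/m³
  alloy Y: E = 30.20 GPa, ρ = 1842 kg/m³
  alloy L: E = 109.6 GPa, ρ = 7120 kg/m³
  alloy X: E = 33.60 GPa, ρ = 2473 kg/m³
  alloy D: M = 1.94×10⁻³
  alloy P: M = 1.77×10⁻³
  alloy Y: M = 1.69×10⁻³
  alloy X: M = 1.30×10⁻³
  alloy L: M = 0.672×10⁻³
Highest index: alloy D.

alloy D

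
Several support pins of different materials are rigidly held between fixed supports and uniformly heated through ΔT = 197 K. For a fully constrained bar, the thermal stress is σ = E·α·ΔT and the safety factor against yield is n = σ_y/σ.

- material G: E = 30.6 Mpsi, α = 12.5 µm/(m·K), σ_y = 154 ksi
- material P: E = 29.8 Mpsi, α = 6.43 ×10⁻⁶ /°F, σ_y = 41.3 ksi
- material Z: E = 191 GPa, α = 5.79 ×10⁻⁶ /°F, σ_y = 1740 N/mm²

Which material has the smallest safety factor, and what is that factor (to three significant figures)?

material P, n = 0.608

With everything in SI (GPa, ×10⁻⁶/K, MPa):
  material G: E = 211.0, α = 12.5, σ_y = 1062 → σ = 520 MPa, n = 2.04
  material P: E = 205.5, α = 11.6, σ_y = 284.8 → σ = 468 MPa, n = 0.608
  material Z: E = 191.0, α = 10.4, σ_y = 1740 → σ = 392 MPa, n = 4.44
Smallest n: material P with n = 0.608.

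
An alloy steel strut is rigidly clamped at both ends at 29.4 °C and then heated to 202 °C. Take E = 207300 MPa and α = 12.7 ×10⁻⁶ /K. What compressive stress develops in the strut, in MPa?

454 MPa

E = 207300 MPa = 207.3 GPa.
ΔT = 172.6 K. Constrained thermal stress σ = E·α·ΔT = 207.3×10³ MPa × 12.7×10⁻⁶ × 172.6 = 454 MPa (compressive).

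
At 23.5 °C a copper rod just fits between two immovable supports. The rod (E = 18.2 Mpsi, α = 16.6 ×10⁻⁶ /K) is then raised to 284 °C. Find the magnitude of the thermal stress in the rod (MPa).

543 MPa

E = 18.2 Mpsi = 125.5 GPa.
ΔT = 260.5 K. Constrained thermal stress σ = E·α·ΔT = 125.5×10³ MPa × 16.6×10⁻⁶ × 260.5 = 543 MPa (compressive).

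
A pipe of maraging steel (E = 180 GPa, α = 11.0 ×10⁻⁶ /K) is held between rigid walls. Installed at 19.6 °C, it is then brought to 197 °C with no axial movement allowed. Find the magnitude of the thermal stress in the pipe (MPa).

ΔT = 177.4 K. Constrained thermal stress σ = E·α·ΔT = 180.0×10³ MPa × 11.0×10⁻⁶ × 177.4 = 351 MPa (compressive).

351 MPa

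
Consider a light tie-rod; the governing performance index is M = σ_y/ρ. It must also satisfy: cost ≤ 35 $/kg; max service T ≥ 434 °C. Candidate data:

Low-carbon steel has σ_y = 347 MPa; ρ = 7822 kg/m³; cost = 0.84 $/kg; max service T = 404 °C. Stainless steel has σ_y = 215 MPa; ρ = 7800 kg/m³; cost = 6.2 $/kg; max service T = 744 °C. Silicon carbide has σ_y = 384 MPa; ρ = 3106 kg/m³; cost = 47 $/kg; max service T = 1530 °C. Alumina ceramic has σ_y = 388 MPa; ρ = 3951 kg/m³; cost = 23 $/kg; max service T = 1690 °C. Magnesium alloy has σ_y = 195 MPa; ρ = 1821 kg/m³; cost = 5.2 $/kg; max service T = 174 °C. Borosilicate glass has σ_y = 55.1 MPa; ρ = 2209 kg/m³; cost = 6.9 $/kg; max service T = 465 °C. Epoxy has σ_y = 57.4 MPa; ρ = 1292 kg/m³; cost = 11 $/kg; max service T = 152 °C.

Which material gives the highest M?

Screen on constraints: cost ≤ 35 $/kg; max service T ≥ 434 °C. Survivors: stainless steel, alumina ceramic, borosilicate glass.
Per-candidate index values:
  alumina ceramic: M = 98.2 kN·m/kg
  stainless steel: M = 27.6 kN·m/kg
  borosilicate glass: M = 24.9 kN·m/kg
The maximum is for alumina ceramic.

alumina ceramic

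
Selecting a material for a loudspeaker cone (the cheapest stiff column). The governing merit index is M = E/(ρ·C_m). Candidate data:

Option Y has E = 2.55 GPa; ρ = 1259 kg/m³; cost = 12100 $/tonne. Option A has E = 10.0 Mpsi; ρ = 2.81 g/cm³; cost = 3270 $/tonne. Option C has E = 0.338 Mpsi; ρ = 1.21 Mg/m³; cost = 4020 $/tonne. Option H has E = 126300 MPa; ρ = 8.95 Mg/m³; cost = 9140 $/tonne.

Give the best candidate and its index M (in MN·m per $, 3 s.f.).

option A, M = 7.50 MN·m per $

Putting every candidate on a common basis:
  option Y: E = 2.550 GPa, ρ = 1259 kg/m³, cost = 12.10 $/kg
  option A: E = 68.95 GPa, ρ = 2810 kg/m³, cost = 3.270 $/kg
  option C: E = 2.330 GPa, ρ = 1210 kg/m³, cost = 4.020 $/kg
  option H: E = 126.3 GPa, ρ = 8950 kg/m³, cost = 9.140 $/kg
  option A: M = 7.50 MN·m per $
  option H: M = 1.54 MN·m per $
  option C: M = 0.479 MN·m per $
  option Y: M = 0.167 MN·m per $
Option A has the largest M.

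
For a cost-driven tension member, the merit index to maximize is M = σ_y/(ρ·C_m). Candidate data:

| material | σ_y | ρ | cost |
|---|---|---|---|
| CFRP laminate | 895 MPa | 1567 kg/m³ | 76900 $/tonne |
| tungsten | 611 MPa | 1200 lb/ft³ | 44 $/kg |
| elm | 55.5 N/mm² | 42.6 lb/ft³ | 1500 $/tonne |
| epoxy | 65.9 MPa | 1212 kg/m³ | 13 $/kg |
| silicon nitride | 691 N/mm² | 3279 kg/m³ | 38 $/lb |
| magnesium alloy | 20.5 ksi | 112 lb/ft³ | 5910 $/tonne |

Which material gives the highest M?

elm

Normalizing units and computing the index:
  CFRP laminate: σ_y = 895.0 MPa, ρ = 1567 kg/m³, cost = 76.90 $/kg
  tungsten: σ_y = 611.0 MPa, ρ = 19220 kg/m³, cost = 44.00 $/kg
  elm: σ_y = 55.50 MPa, ρ = 682.4 kg/m³, cost = 1.500 $/kg
  epoxy: σ_y = 65.90 MPa, ρ = 1212 kg/m³, cost = 13.00 $/kg
  silicon nitride: σ_y = 691.0 MPa, ρ = 3279 kg/m³, cost = 83.77 $/kg
  magnesium alloy: σ_y = 141.3 MPa, ρ = 1794 kg/m³, cost = 5.910 $/kg
  elm: M = 54.2 kN·m per $
  magnesium alloy: M = 13.3 kN·m per $
  CFRP laminate: M = 7.43 kN·m per $
  epoxy: M = 4.18 kN·m per $
  silicon nitride: M = 2.52 kN·m per $
  tungsten: M = 0.722 kN·m per $
Highest index: elm.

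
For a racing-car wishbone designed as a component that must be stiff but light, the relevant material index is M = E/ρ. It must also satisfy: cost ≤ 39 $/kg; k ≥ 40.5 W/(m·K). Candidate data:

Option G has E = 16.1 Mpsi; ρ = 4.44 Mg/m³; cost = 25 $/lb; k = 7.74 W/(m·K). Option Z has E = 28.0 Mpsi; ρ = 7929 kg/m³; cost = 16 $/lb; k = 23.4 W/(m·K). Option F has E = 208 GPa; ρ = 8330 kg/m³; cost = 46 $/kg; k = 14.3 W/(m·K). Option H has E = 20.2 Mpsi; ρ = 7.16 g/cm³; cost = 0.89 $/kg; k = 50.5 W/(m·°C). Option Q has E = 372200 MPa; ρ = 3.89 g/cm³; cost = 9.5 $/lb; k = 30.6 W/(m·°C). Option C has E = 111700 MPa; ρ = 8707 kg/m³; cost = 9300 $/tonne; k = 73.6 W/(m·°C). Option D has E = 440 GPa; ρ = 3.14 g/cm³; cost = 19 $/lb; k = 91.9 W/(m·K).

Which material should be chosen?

option H

Screen on constraints: cost ≤ 39 $/kg; k ≥ 40.5 W/(m·K). Survivors: option H, option C.
In SI units:
  option H: E = 139.3 GPa, ρ = 7160 kg/m³
  option C: E = 111.7 GPa, ρ = 8707 kg/m³
  option H: M = 19.5 MN·m/kg
  option C: M = 12.8 MN·m/kg
Option H has the largest M.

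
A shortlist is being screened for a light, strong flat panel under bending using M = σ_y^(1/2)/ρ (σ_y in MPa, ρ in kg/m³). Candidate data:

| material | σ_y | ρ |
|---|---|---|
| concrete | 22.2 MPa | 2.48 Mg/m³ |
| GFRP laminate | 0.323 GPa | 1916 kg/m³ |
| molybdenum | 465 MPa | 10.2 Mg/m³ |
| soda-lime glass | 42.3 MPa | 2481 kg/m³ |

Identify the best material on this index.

GFRP laminate

Putting every candidate on a common basis:
  concrete: σ_y = 22.20 MPa, ρ = 2480 kg/m³
  GFRP laminate: σ_y = 323.0 MPa, ρ = 1916 kg/m³
  molybdenum: σ_y = 465.0 MPa, ρ = 10200 kg/m³
  soda-lime glass: σ_y = 42.30 MPa, ρ = 2481 kg/m³
  GFRP laminate: M = 9.38×10⁻³
  soda-lime glass: M = 2.62×10⁻³
  molybdenum: M = 2.11×10⁻³
  concrete: M = 1.90×10⁻³
Highest index: GFRP laminate.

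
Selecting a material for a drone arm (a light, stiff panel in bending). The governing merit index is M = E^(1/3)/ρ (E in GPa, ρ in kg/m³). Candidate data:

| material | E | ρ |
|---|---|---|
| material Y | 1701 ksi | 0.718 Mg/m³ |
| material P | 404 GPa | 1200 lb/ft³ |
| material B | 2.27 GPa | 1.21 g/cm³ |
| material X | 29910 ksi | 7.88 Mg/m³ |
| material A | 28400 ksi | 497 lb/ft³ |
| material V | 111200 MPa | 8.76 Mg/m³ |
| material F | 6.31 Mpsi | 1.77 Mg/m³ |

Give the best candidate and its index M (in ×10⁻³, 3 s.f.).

material Y, M = 3.16×10⁻³

Putting every candidate on a common basis:
  material Y: E = 11.73 GPa, ρ = 718.0 kg/m³
  material P: E = 404.0 GPa, ρ = 19220 kg/m³
  material B: E = 2.270 GPa, ρ = 1210 kg/m³
  material X: E = 206.2 GPa, ρ = 7880 kg/m³
  material A: E = 195.8 GPa, ρ = 7961 kg/m³
  material V: E = 111.2 GPa, ρ = 8760 kg/m³
  material F: E = 43.51 GPa, ρ = 1770 kg/m³
  material Y: M = 3.16×10⁻³
  material F: M = 1.99×10⁻³
  material B: M = 1.09×10⁻³
  material X: M = 0.750×10⁻³
  material A: M = 0.729×10⁻³
  material V: M = 0.549×10⁻³
  material P: M = 0.385×10⁻³
Material Y has the largest M.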